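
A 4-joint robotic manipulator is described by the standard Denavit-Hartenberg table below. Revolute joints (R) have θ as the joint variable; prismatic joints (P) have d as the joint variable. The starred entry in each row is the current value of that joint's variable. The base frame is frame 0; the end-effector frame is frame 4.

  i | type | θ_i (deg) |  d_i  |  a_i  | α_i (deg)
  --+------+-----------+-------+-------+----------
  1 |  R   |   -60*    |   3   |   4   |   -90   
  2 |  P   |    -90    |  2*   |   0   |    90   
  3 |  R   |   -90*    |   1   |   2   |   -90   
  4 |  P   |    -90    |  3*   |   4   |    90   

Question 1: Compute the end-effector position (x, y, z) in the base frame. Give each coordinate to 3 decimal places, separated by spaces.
after link 1: o_1 = (2.0000, -3.4641, 3.0000)
after link 2: o_2 = (3.7321, -2.4641, 3.0000)
after link 3: o_3 = (1.5000, -2.5981, 3.0000)
after link 4: o_4 = (-0.5000, 0.8660, 6.0000)

-0.500 0.866 6.000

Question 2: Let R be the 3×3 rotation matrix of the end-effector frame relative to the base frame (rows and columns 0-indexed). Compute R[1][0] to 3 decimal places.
End-effector x-axis (col 0 of R) = (-0.5000,0.8660,-0.0000)
R[1][0] = 0.8660

0.866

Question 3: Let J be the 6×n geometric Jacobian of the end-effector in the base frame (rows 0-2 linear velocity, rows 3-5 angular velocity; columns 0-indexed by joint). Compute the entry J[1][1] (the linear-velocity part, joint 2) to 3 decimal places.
prismatic axis z_1 = (0.8660,0.5000,0.0000)
J_v[:, 1] = z_1; J_ω[:, 1] = (0,0,0)
entry J[1][1] = 0.5000

0.500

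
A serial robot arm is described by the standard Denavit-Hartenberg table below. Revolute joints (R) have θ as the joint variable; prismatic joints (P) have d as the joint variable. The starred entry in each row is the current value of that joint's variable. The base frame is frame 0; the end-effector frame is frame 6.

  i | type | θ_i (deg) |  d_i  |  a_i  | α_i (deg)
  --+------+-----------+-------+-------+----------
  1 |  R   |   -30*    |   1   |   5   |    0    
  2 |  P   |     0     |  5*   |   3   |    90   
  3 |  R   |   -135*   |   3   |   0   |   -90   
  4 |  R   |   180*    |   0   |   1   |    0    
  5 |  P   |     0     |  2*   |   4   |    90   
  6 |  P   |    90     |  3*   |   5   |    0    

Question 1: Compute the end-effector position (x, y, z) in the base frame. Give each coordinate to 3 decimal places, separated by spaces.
14.277 -8.243 4.586

after link 1: o_1 = (4.3301, -2.5000, 1.0000)
after link 2: o_2 = (6.9282, -4.0000, 6.0000)
after link 3: o_3 = (5.4282, -6.5981, 6.0000)
after link 4: o_4 = (6.0406, -6.9516, 6.7071)
after link 5: o_5 = (9.7148, -9.0729, 8.1213)
after link 6: o_6 = (14.2767, -8.2426, 4.5858)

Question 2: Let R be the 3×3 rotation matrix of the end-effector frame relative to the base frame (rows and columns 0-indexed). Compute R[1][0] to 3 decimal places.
-0.354

End-effector x-axis (col 0 of R) = (0.6124,-0.3536,-0.7071)
R[1][0] = -0.3536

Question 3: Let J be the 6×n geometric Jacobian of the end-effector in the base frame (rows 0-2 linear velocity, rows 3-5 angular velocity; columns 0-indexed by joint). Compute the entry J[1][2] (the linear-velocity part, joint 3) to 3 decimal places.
-0.707

axis z_2 = (-0.5000,-0.8660,0.0000); lever o_n−o_2 = (7.3485,-4.2426,-1.4142)
cross product → J_v[:, 2] = (1.2247,-0.7071,8.4853)
J_ω[:, 2] = z_2
entry J[1][2] = -0.7071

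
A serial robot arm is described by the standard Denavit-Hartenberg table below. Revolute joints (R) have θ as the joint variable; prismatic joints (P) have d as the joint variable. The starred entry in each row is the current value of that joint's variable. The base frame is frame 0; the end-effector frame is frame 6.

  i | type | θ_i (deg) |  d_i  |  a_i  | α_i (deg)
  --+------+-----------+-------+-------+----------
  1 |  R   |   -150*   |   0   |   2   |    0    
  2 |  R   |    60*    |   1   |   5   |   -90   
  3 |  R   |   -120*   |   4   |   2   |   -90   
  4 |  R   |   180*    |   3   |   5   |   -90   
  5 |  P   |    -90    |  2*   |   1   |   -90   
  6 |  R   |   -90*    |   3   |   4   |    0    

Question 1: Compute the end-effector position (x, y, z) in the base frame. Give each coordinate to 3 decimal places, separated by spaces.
8.268 -12.464 -2.196

after link 1: o_1 = (-1.7321, -1.0000, 0.0000)
after link 2: o_2 = (-1.7321, -6.0000, 1.0000)
after link 3: o_3 = (2.2679, -5.0000, 2.7321)
after link 4: o_4 = (2.2679, -10.0981, -0.0981)
after link 5: o_5 = (4.2679, -10.9641, 0.4019)
after link 6: o_6 = (8.2679, -12.4641, -2.1962)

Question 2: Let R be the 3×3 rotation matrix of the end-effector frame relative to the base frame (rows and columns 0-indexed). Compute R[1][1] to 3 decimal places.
End-effector y-axis (col 1 of R) = (-0.0000,-0.8660,0.5000)
R[1][1] = -0.8660

-0.866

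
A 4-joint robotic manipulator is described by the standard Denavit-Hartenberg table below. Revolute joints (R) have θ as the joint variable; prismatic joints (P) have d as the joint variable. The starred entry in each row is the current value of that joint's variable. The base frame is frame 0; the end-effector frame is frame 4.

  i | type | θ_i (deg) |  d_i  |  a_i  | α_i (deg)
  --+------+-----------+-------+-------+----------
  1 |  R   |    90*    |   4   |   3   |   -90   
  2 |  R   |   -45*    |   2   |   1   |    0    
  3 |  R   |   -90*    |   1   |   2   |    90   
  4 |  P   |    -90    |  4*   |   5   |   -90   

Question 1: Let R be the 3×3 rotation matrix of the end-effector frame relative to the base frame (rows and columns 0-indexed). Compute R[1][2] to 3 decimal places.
-0.707

End-effector z-axis (col 2 of R) = (-0.0000,-0.7071,0.7071)
R[1][2] = -0.7071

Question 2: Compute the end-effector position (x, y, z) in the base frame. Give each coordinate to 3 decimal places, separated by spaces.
2.000 -0.536 3.293

after link 1: o_1 = (0.0000, 3.0000, 4.0000)
after link 2: o_2 = (-2.0000, 3.7071, 4.7071)
after link 3: o_3 = (-3.0000, 2.2929, 6.1213)
after link 4: o_4 = (2.0000, -0.5355, 3.2929)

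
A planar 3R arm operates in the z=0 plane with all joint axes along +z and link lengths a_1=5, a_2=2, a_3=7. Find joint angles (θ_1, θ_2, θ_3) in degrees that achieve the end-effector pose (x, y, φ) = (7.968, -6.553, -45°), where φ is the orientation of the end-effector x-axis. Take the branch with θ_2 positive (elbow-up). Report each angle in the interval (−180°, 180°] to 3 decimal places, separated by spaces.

-44.993 149.996 -150.003

wrist centre = target − a_3·(cos φ, sin φ) = (3.0183, -1.6033)
cos θ_2 = (11.6803−5²−2²)/(2·5·2) = -0.8660; θ_2 = 149.9956° (elbow-up)
β = atan2(-1.6033,3.0183) = -27.9766°; ψ = atan2(1.0001,3.2680) = 17.0160°
θ_1 = β − ψ = -44.9926°
θ_3 = φ − θ_1 − θ_2 = -150.0030° (wrapped to (-180°,180°])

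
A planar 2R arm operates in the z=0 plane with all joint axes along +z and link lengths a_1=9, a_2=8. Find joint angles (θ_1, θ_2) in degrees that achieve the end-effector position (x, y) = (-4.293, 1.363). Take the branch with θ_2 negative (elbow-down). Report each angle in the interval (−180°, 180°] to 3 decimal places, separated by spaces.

-134.996 -150.004

cos θ_2 = (20.2876−9²−8²)/(2·9·8) = -0.8661; θ_2 = -150.0038° (elbow-down)
β = atan2(1.3630,-4.2930) = 162.3857°; ψ = atan2(-3.9995,2.0715) = -62.6184°
θ_1 = β − ψ = 225.0041°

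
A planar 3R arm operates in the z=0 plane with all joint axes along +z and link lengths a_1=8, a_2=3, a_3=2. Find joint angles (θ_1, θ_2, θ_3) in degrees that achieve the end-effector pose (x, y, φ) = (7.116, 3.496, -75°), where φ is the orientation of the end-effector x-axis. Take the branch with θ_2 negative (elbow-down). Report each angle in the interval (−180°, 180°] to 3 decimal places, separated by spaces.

wrist centre = target − a_3·(cos φ, sin φ) = (6.5984, 5.4279)
cos θ_2 = (73.0000−8²−3²)/(2·8·3) = -0.0000; θ_2 = -90.0001° (elbow-down)
β = atan2(5.4279,6.5984) = 39.4409°; ψ = atan2(-3.0000,8.0000) = -20.5561°
θ_1 = β − ψ = 59.9970°
θ_3 = φ − θ_1 − θ_2 = -44.9969° (wrapped to (-180°,180°])

59.997 -90.000 -44.997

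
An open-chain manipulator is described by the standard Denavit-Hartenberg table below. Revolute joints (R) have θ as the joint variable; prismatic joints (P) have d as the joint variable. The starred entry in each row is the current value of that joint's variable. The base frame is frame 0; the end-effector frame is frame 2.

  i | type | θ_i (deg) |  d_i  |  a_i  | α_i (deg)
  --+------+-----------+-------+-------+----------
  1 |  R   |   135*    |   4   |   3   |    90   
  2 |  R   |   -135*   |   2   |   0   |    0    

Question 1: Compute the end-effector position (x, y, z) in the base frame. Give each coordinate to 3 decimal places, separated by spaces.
-0.707 3.536 4.000

after link 1: o_1 = (-2.1213, 2.1213, 4.0000)
after link 2: o_2 = (-0.7071, 3.5355, 4.0000)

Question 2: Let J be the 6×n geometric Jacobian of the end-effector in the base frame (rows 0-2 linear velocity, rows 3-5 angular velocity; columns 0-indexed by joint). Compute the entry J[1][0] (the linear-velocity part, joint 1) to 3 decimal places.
-0.707

axis z_0 = ẑ; lever o_n−o_0 = (-0.7071,3.5355,4.0000)
cross product → J_v[:, 0] = (-3.5355,-0.7071,0.0000)
J_ω[:, 0] = z_0
entry J[1][0] = -0.7071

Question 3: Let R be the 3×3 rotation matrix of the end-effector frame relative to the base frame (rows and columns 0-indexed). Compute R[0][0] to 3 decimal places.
End-effector x-axis (col 0 of R) = (0.5000,-0.5000,-0.7071)
R[0][0] = 0.5000

0.500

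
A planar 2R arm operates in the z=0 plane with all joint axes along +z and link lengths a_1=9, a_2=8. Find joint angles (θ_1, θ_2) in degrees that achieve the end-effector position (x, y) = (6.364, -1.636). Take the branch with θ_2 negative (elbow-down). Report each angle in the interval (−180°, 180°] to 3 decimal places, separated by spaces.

45.000 -135.000

cos θ_2 = (43.1770−9²−8²)/(2·9·8) = -0.7071; θ_2 = -134.9998° (elbow-down)
β = atan2(-1.6360,6.3640) = -14.4169°; ψ = atan2(-5.6569,3.3432) = -59.4173°
θ_1 = β − ψ = 45.0004°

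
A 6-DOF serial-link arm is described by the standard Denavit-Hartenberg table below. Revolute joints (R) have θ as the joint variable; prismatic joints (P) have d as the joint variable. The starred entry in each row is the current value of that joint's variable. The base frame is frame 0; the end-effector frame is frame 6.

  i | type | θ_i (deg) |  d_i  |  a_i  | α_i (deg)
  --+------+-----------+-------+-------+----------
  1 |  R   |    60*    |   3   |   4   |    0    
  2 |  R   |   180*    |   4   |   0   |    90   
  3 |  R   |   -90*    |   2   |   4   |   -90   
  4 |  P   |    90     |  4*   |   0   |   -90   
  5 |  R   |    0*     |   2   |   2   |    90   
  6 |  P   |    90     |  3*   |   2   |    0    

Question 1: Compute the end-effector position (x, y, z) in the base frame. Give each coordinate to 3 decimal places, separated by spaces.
-1.500 -2.598 7.000

after link 1: o_1 = (2.0000, 3.4641, 3.0000)
after link 2: o_2 = (2.0000, 3.4641, 7.0000)
after link 3: o_3 = (0.2679, 4.4641, 3.0000)
after link 4: o_4 = (-1.7321, 1.0000, 3.0000)
after link 5: o_5 = (-0.0000, -0.0000, 5.0000)
after link 6: o_6 = (-1.5000, -2.5981, 7.0000)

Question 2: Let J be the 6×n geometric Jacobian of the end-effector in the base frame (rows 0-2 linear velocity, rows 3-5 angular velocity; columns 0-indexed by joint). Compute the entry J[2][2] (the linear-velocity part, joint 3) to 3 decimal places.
axis z_2 = (-0.8660,0.5000,0.0000); lever o_n−o_2 = (-3.5000,-6.0622,0.0000)
cross product → J_v[:, 2] = (0.0000,-0.0000,7.0000)
J_ω[:, 2] = z_2
entry J[2][2] = 7.0000

7.000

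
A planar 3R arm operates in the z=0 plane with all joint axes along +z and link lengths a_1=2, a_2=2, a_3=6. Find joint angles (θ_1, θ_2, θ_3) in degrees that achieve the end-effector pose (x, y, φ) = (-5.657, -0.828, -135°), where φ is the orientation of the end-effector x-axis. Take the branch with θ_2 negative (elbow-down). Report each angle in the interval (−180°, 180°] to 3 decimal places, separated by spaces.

134.983 -44.966 134.984

wrist centre = target − a_3·(cos φ, sin φ) = (-1.4144, 3.4146)
cos θ_2 = (13.6602−2²−2²)/(2·2·2) = 0.7075; θ_2 = -44.9663° (elbow-down)
β = atan2(3.4146,-1.4144) = 112.4996°; ψ = atan2(-1.4134,3.4150) = -22.4831°
θ_1 = β − ψ = 134.9827°
θ_3 = φ − θ_1 − θ_2 = 134.9836° (wrapped to (-180°,180°])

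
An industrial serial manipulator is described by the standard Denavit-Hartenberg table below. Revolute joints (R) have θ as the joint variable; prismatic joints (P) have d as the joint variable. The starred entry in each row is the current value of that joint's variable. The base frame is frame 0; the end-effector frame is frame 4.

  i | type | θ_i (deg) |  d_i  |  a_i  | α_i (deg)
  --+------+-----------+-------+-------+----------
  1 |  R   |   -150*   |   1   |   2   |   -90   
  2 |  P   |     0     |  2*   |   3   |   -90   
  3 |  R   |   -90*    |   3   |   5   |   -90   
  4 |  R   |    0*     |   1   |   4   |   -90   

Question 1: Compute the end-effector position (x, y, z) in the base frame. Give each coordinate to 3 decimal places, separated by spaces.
after link 1: o_1 = (-1.7321, -1.0000, 1.0000)
after link 2: o_2 = (-3.3301, -4.2321, 1.0000)
after link 3: o_3 = (-0.8301, -8.5622, -2.0000)
after link 4: o_4 = (0.3038, -12.5263, -2.0000)

0.304 -12.526 -2.000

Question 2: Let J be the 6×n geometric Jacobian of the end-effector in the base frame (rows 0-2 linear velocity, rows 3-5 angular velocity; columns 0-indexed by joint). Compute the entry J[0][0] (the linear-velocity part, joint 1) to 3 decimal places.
12.526

axis z_0 = ẑ; lever o_n−o_0 = (0.3038,-12.5263,-2.0000)
cross product → J_v[:, 0] = (12.5263,0.3038,-0.0000)
J_ω[:, 0] = z_0
entry J[0][0] = 12.5263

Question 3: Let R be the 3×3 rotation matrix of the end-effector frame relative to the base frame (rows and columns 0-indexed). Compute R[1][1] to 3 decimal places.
0.500

End-effector y-axis (col 1 of R) = (0.8660,0.5000,0.0000)
R[1][1] = 0.5000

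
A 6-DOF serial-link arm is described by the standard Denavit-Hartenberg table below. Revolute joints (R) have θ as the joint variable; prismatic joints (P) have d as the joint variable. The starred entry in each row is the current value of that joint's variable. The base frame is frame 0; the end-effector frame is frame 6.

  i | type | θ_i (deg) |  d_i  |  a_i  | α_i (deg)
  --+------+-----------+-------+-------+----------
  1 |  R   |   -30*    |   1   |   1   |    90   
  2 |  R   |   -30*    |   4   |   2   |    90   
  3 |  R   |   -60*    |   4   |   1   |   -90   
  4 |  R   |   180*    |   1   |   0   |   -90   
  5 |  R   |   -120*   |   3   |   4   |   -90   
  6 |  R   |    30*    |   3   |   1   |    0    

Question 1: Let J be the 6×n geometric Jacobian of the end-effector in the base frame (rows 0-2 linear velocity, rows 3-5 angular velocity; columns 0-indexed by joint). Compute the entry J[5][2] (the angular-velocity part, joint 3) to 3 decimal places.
-0.866

axis z_2 = (-0.4330,0.2500,-0.8660); lever o_n−o_2 = (0.5425,-3.3546,-8.7452)
cross product → J_v[:, 2] = (-5.0915,-4.2566,1.3170)
J_ω[:, 2] = z_2
entry J[5][2] = -0.8660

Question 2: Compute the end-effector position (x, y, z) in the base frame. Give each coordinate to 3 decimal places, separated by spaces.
0.908 -8.185 -8.745

after link 1: o_1 = (0.8660, -0.5000, 1.0000)
after link 2: o_2 = (0.3660, -4.8301, 0.0000)
after link 3: o_3 = (-0.5580, -3.2966, -3.7141)
after link 4: o_4 = (-0.1585, -4.1046, -4.1471)
after link 5: o_5 = (1.5425, -5.0867, -8.7452)
after link 6: o_6 = (0.9085, -8.1848, -8.7452)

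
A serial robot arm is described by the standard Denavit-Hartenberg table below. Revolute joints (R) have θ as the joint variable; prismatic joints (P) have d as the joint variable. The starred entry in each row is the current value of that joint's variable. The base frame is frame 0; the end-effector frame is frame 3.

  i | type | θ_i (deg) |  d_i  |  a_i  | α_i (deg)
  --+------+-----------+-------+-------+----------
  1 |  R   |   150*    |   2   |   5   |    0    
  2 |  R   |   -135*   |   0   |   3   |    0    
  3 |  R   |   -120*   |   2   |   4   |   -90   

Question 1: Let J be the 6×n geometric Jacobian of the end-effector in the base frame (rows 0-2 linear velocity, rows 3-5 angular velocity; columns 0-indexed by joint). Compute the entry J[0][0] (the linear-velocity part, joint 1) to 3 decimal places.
axis z_0 = ẑ; lever o_n−o_0 = (-2.4676,-0.5872,4.0000)
cross product → J_v[:, 0] = (0.5872,-2.4676,0.0000)
J_ω[:, 0] = z_0
entry J[0][0] = 0.5872

0.587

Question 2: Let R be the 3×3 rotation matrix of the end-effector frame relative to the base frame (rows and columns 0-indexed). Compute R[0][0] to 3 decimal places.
End-effector x-axis (col 0 of R) = (-0.2588,-0.9659,0.0000)
R[0][0] = -0.2588

-0.259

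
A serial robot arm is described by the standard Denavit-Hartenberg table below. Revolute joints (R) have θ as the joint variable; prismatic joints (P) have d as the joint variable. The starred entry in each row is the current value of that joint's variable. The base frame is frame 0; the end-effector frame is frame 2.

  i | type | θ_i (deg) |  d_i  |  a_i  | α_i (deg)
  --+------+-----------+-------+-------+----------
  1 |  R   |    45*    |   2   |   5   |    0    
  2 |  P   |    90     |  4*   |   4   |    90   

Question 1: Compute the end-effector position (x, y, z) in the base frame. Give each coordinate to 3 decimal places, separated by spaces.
after link 1: o_1 = (3.5355, 3.5355, 2.0000)
after link 2: o_2 = (0.7071, 6.3640, 6.0000)

0.707 6.364 6.000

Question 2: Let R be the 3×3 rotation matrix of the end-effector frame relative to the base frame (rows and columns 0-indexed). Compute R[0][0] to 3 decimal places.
End-effector x-axis (col 0 of R) = (-0.7071,0.7071,0.0000)
R[0][0] = -0.7071

-0.707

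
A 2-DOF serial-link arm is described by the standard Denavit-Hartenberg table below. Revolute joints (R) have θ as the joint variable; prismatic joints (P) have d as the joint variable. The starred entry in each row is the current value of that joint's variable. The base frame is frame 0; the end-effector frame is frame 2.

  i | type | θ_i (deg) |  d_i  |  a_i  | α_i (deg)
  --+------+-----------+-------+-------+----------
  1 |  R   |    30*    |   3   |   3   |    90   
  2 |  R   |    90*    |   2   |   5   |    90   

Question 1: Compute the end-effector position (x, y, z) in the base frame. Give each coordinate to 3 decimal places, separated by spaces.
after link 1: o_1 = (2.5981, 1.5000, 3.0000)
after link 2: o_2 = (3.5981, -0.2321, 8.0000)

3.598 -0.232 8.000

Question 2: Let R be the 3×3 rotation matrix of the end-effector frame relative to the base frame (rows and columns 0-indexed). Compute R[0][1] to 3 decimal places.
0.500

End-effector y-axis (col 1 of R) = (0.5000,-0.8660,0.0000)
R[0][1] = 0.5000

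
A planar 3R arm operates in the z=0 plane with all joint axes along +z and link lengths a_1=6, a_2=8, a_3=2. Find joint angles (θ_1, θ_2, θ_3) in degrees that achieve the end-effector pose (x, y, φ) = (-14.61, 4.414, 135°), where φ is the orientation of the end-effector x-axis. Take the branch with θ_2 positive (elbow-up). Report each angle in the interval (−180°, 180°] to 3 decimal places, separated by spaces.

149.993 30.013 -45.006

wrist centre = target − a_3·(cos φ, sin φ) = (-13.1958, 2.9998)
cos θ_2 = (183.1275−6²−8²)/(2·6·8) = 0.8659; θ_2 = 30.0131° (elbow-up)
β = atan2(2.9998,-13.1958) = 167.1927°; ψ = atan2(4.0016,12.9273) = 17.1997°
θ_1 = β − ψ = 149.9930°
θ_3 = φ − θ_1 − θ_2 = -45.0061° (wrapped to (-180°,180°])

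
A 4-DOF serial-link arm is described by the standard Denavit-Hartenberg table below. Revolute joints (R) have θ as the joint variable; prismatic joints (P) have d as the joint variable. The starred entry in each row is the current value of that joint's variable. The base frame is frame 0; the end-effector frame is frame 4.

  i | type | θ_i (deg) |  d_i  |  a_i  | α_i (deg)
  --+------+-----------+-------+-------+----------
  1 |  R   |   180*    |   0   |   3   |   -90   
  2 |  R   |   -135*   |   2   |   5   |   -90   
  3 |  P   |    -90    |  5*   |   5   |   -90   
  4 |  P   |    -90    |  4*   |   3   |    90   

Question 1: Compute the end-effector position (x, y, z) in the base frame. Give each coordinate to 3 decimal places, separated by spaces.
after link 1: o_1 = (-3.0000, 0.0000, 0.0000)
after link 2: o_2 = (0.5355, -2.0000, 3.5355)
after link 3: o_3 = (-3.0000, -7.0000, 7.0711)
after link 4: o_4 = (-2.2929, -7.0000, 12.0208)

-2.293 -7.000 12.021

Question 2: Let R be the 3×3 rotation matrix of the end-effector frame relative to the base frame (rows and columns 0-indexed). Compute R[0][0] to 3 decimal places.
End-effector x-axis (col 0 of R) = (-0.7071,0.0000,0.7071)
R[0][0] = -0.7071

-0.707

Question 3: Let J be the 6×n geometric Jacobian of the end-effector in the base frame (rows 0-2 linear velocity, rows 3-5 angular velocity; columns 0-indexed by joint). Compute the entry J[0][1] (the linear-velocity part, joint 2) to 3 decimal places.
axis z_1 = (-0.0000,-1.0000,0.0000); lever o_n−o_1 = (0.7071,-7.0000,12.0208)
cross product → J_v[:, 1] = (-12.0208,0.0000,0.7071)
J_ω[:, 1] = z_1
entry J[0][1] = -12.0208

-12.021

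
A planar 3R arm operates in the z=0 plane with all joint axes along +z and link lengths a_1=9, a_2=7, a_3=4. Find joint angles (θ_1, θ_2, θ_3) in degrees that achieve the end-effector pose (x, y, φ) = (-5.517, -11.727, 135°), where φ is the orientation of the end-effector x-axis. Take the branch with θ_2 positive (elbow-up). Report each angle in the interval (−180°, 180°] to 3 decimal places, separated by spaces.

-120.003 45.004 -150.001

wrist centre = target − a_3·(cos φ, sin φ) = (-2.6886, -14.5554)
cos θ_2 = (219.0889−9²−7²)/(2·9·7) = 0.7071; θ_2 = 45.0042° (elbow-up)
β = atan2(-14.5554,-2.6886) = -100.4653°; ψ = atan2(4.9501,13.9494) = 19.5379°
θ_1 = β − ψ = -120.0032°
θ_3 = φ − θ_1 − θ_2 = -150.0011° (wrapped to (-180°,180°])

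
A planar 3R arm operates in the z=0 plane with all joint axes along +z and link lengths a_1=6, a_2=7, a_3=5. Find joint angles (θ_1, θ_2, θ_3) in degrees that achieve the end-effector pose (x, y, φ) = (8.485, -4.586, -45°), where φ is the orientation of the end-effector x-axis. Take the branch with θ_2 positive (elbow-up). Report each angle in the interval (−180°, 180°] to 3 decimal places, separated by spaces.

wrist centre = target − a_3·(cos φ, sin φ) = (4.9495, -1.0505)
cos θ_2 = (25.6007−6²−7²)/(2·6·7) = -0.7071; θ_2 = 135.0023° (elbow-up)
β = atan2(-1.0505,4.9495) = -11.9826°; ψ = atan2(4.9496,1.0501) = 78.0222°
θ_1 = β − ψ = -90.0047°
θ_3 = φ − θ_1 − θ_2 = -89.9975° (wrapped to (-180°,180°])

-90.005 135.002 -89.998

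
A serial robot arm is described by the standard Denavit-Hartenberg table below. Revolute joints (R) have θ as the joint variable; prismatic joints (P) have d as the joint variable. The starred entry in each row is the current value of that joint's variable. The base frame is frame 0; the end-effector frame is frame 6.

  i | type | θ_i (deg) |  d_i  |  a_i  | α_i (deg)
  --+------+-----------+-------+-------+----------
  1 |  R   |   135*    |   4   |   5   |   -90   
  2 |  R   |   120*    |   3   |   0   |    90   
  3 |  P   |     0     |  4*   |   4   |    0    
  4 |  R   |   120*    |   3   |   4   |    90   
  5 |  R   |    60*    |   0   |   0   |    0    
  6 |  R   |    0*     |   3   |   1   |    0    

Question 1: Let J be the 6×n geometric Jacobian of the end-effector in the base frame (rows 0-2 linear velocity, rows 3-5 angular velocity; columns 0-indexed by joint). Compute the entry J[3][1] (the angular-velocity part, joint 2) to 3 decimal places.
-0.707

axis z_1 = (-0.7071,-0.7071,0.0000); lever o_n−o_1 = (-9.2173,-2.6580,-7.6986)
cross product → J_v[:, 1] = (5.4437,-5.4437,-4.6381)
J_ω[:, 1] = z_1
entry J[3][1] = -0.7071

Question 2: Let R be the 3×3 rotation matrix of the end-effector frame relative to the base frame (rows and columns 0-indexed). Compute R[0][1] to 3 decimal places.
0.377

End-effector y-axis (col 1 of R) = (0.3772,0.6834,-0.6250)
R[0][1] = 0.3772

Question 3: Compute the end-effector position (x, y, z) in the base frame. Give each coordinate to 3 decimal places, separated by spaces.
-12.753 0.878 -3.699

after link 1: o_1 = (-3.5355, 3.5355, 4.0000)
after link 2: o_2 = (-5.6569, 1.4142, 4.0000)
after link 3: o_3 = (-6.6921, 2.4495, -1.4641)
after link 4: o_4 = (-11.6858, 2.5442, -1.2321)
after link 5: o_5 = (-11.6858, 2.5442, -1.2321)
after link 6: o_6 = (-12.7529, 0.8775, -3.6986)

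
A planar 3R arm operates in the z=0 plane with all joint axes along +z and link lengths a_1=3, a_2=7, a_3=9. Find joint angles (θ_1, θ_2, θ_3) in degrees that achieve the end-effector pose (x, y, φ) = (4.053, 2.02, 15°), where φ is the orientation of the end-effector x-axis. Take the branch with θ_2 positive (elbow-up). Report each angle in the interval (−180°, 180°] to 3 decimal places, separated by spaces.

52.637 149.996 172.367

wrist centre = target − a_3·(cos φ, sin φ) = (-4.6403, -0.3094)
cos θ_2 = (21.6284−3²−7²)/(2·3·7) = -0.8660; θ_2 = 149.9960° (elbow-up)
β = atan2(-0.3094,-4.6403) = -176.1857°; ψ = atan2(3.5004,-3.0619) = 131.1773°
θ_1 = β − ψ = -307.3630°
θ_3 = φ − θ_1 − θ_2 = 172.3670° (wrapped to (-180°,180°])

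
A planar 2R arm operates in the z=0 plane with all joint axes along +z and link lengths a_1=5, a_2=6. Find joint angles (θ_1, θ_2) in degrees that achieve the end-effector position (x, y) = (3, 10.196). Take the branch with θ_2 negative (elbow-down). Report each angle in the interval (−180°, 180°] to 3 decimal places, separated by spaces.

cos θ_2 = (112.9584−5²−6²)/(2·5·6) = 0.8660; θ_2 = -30.0059° (elbow-down)
β = atan2(10.1960,3.0000) = 73.6044°; ψ = atan2(-3.0005,10.1958) = -16.3986°
θ_1 = β − ψ = 90.0030°

90.003 -30.006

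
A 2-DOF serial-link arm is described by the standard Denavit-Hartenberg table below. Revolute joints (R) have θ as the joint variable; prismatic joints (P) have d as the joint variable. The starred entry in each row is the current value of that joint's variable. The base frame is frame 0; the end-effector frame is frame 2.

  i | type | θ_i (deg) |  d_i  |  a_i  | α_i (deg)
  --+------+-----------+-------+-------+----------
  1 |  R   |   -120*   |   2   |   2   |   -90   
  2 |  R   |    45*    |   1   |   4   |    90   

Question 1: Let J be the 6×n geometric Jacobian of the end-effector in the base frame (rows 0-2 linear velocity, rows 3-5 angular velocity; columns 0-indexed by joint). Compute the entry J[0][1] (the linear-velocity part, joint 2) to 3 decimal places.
axis z_1 = (0.8660,-0.5000,0.0000); lever o_n−o_1 = (-0.5482,-2.9495,-2.8284)
cross product → J_v[:, 1] = (1.4142,2.4495,-2.8284)
J_ω[:, 1] = z_1
entry J[0][1] = 1.4142

1.414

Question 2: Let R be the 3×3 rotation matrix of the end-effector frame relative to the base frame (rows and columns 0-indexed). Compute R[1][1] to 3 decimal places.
-0.500

End-effector y-axis (col 1 of R) = (0.8660,-0.5000,0.0000)
R[1][1] = -0.5000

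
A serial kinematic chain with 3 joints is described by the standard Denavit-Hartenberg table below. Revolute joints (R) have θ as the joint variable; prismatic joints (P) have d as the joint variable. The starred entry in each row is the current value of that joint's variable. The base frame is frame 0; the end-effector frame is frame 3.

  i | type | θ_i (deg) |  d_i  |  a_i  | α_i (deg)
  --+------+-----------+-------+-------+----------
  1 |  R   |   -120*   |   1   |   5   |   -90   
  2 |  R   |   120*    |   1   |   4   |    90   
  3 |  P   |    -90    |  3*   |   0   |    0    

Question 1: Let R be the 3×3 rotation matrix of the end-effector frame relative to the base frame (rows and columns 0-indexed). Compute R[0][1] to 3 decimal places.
End-effector y-axis (col 1 of R) = (0.2500,0.4330,-0.8660)
R[0][1] = 0.2500

0.250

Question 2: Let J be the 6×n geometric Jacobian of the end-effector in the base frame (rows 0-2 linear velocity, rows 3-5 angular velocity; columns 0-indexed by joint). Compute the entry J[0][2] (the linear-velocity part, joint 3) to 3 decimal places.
prismatic axis z_2 = (-0.4330,-0.7500,-0.5000)
J_v[:, 2] = z_2; J_ω[:, 2] = (0,0,0)
entry J[0][2] = -0.4330

-0.433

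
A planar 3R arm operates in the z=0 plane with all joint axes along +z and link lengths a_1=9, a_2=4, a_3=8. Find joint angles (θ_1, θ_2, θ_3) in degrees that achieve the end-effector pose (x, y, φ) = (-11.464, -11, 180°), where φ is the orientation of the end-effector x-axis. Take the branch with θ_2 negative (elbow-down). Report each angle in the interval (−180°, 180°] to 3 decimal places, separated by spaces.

wrist centre = target − a_3·(cos φ, sin φ) = (-3.4640, -11.0000)
cos θ_2 = (132.9993−9²−4²)/(2·9·4) = 0.5000; θ_2 = -60.0006° (elbow-down)
β = atan2(-11.0000,-3.4640) = -107.4797°; ψ = atan2(-3.4641,11.0000) = -17.4803°
θ_1 = β − ψ = -89.9994°
θ_3 = φ − θ_1 − θ_2 = -30.0000° (wrapped to (-180°,180°])

-89.999 -60.001 -30.000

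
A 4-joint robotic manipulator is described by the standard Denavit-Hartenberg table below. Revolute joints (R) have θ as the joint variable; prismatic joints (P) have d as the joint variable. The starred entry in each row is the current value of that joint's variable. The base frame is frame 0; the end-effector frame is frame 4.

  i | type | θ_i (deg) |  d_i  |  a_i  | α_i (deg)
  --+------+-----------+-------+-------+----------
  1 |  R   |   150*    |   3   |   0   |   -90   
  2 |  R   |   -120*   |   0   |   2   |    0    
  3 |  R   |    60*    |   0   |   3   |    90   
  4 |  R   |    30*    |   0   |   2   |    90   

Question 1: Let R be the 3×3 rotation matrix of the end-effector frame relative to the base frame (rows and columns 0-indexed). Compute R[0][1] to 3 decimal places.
End-effector y-axis (col 1 of R) = (0.7500,-0.4330,0.5000)
R[0][1] = 0.7500

0.750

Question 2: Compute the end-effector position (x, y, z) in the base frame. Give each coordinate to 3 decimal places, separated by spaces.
-1.683 -0.183 8.830

after link 1: o_1 = (0.0000, 0.0000, 3.0000)
after link 2: o_2 = (0.8660, -0.5000, 4.7321)
after link 3: o_3 = (-0.4330, 0.2500, 7.3301)
after link 4: o_4 = (-1.6830, -0.1830, 8.8301)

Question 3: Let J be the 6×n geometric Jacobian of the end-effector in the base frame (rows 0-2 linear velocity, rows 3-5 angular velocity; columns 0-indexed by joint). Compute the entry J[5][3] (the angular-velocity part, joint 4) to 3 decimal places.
0.500

axis z_3 = (0.7500,-0.4330,0.5000); lever o_n−o_3 = (-1.2500,-0.4330,1.5000)
cross product → J_v[:, 3] = (-0.4330,-1.7500,-0.8660)
J_ω[:, 3] = z_3
entry J[5][3] = 0.5000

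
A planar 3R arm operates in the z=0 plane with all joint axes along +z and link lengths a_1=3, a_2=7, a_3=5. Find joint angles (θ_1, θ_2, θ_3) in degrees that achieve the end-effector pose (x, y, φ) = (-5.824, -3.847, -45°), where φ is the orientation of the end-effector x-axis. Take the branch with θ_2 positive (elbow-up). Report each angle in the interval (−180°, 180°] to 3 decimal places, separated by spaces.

wrist centre = target − a_3·(cos φ, sin φ) = (-9.3595, -0.3115)
cos θ_2 = (87.6979−3²−7²)/(2·3·7) = 0.7071; θ_2 = 45.0012° (elbow-up)
β = atan2(-0.3115,-9.3595) = -178.0940°; ψ = atan2(4.9498,7.9496) = 31.9085°
θ_1 = β − ψ = -210.0025°
θ_3 = φ − θ_1 − θ_2 = 120.0013° (wrapped to (-180°,180°])

149.998 45.001 120.001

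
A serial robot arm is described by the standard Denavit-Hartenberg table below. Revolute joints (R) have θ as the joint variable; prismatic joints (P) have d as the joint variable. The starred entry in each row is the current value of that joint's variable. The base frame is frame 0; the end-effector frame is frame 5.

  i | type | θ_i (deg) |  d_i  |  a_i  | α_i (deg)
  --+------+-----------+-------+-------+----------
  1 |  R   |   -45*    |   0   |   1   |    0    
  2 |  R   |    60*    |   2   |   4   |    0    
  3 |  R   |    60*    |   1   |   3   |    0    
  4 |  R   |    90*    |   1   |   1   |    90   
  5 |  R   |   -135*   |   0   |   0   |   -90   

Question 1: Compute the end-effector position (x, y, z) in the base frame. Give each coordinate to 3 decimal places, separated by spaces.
after link 1: o_1 = (0.7071, -0.7071, 0.0000)
after link 2: o_2 = (4.5708, 0.3282, 2.0000)
after link 3: o_3 = (5.3473, 3.2259, 3.0000)
after link 4: o_4 = (4.3813, 3.4848, 4.0000)
after link 5: o_5 = (4.3813, 3.4848, 4.0000)

4.381 3.485 4.000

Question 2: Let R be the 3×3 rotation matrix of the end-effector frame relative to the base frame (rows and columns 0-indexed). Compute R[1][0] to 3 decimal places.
-0.183

End-effector x-axis (col 0 of R) = (0.6830,-0.1830,-0.7071)
R[1][0] = -0.1830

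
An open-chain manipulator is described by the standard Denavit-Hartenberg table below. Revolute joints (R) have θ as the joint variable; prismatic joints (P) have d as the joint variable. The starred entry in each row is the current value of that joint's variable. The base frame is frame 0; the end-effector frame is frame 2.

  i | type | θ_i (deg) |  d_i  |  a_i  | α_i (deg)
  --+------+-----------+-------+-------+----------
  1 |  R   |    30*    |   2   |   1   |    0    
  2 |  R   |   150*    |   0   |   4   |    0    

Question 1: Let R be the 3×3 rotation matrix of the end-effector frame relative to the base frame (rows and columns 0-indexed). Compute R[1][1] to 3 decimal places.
-1.000

End-effector y-axis (col 1 of R) = (0.0000,-1.0000,0.0000)
R[1][1] = -1.0000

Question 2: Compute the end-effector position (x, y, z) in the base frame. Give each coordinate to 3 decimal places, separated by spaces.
after link 1: o_1 = (0.8660, 0.5000, 2.0000)
after link 2: o_2 = (-3.1340, 0.5000, 2.0000)

-3.134 0.500 2.000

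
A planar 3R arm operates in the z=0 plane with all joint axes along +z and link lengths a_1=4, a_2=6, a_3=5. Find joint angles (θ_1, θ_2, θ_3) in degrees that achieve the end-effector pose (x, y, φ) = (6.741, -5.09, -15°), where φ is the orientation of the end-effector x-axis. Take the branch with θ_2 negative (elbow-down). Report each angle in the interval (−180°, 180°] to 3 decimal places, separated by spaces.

wrist centre = target − a_3·(cos φ, sin φ) = (1.9114, -3.7959)
cos θ_2 = (18.0622−4²−6²)/(2·4·6) = -0.7070; θ_2 = -134.9943° (elbow-down)
β = atan2(-3.7959,1.9114) = -63.2731°; ψ = atan2(-4.2431,-0.2422) = -93.2673°
θ_1 = β − ψ = 29.9941°
θ_3 = φ − θ_1 − θ_2 = 90.0002° (wrapped to (-180°,180°])

29.994 -134.994 90.000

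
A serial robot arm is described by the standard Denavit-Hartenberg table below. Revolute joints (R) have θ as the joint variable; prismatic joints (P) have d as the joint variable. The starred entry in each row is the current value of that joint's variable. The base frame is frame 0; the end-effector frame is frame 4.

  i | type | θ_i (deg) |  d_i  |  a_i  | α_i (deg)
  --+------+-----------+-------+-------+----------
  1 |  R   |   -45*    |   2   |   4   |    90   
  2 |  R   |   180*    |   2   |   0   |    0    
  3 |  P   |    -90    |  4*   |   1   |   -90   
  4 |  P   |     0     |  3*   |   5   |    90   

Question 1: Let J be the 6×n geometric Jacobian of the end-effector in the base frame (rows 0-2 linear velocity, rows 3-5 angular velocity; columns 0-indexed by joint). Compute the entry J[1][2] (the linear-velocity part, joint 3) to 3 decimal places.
prismatic axis z_2 = (-0.7071,-0.7071,0.0000)
J_v[:, 2] = z_2; J_ω[:, 2] = (0,0,0)
entry J[1][2] = -0.7071

-0.707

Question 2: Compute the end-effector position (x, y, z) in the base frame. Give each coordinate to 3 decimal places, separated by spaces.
-3.536 -4.950 8.000

after link 1: o_1 = (2.8284, -2.8284, 2.0000)
after link 2: o_2 = (1.4142, -4.2426, 2.0000)
after link 3: o_3 = (-1.4142, -7.0711, 3.0000)
after link 4: o_4 = (-3.5355, -4.9497, 8.0000)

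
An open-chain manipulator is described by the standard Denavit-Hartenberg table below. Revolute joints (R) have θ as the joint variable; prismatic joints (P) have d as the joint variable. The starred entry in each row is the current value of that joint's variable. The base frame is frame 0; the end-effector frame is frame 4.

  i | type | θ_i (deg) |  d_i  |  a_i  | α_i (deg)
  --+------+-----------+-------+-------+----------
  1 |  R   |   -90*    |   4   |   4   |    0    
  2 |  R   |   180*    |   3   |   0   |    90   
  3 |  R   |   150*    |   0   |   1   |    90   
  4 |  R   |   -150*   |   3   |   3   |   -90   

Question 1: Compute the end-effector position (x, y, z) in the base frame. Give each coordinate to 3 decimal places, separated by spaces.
after link 1: o_1 = (0.0000, -4.0000, 4.0000)
after link 2: o_2 = (0.0000, -4.0000, 7.0000)
after link 3: o_3 = (0.0000, -4.8660, 7.5000)
after link 4: o_4 = (-1.5000, -1.1160, 8.7990)

-1.500 -1.116 8.799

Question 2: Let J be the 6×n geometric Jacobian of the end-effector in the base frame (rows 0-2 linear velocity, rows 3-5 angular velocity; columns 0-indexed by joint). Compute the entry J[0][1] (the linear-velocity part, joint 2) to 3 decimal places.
axis z_1 = (0.0000,0.0000,1.0000); lever o_n−o_1 = (-1.5000,2.8840,4.7990)
cross product → J_v[:, 1] = (-2.8840,-1.5000,0.0000)
J_ω[:, 1] = z_1
entry J[0][1] = -2.8840

-2.884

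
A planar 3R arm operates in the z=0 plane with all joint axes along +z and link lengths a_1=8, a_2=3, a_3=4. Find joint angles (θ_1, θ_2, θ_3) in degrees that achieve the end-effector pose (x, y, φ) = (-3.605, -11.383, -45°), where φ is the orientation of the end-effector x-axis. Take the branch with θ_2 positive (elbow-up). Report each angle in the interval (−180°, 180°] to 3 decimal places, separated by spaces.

-135.000 29.999 60.002

wrist centre = target − a_3·(cos φ, sin φ) = (-6.4334, -8.5546)
cos θ_2 = (114.5697−8²−3²)/(2·8·3) = 0.8660; θ_2 = 29.9988° (elbow-up)
β = atan2(-8.5546,-6.4334) = -126.9448°; ψ = atan2(1.4999,10.5981) = 8.0556°
θ_1 = β − ψ = -135.0004°
θ_3 = φ − θ_1 − θ_2 = 60.0015° (wrapped to (-180°,180°])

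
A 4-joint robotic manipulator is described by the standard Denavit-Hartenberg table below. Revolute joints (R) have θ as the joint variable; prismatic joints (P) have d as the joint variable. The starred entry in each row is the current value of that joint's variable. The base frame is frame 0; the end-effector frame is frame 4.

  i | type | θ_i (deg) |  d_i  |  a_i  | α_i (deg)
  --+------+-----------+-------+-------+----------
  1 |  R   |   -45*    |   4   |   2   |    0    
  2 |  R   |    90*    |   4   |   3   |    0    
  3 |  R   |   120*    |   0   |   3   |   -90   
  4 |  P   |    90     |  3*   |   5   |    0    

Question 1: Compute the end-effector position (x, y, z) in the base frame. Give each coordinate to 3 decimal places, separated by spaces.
-0.139 -1.414 3.000

after link 1: o_1 = (1.4142, -1.4142, 4.0000)
after link 2: o_2 = (3.5355, 0.7071, 8.0000)
after link 3: o_3 = (0.6378, 1.4836, 8.0000)
after link 4: o_4 = (-0.1387, -1.4142, 3.0000)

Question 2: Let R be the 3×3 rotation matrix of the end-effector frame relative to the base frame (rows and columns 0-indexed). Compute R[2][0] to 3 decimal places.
-1.000

End-effector x-axis (col 0 of R) = (-0.0000,-0.0000,-1.0000)
R[2][0] = -1.0000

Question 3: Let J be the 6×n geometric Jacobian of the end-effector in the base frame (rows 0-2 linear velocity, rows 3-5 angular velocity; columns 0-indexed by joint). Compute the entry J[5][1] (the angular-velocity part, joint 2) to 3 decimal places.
1.000

axis z_1 = (0.0000,0.0000,1.0000); lever o_n−o_1 = (-1.5529,0.0000,-1.0000)
cross product → J_v[:, 1] = (-0.0000,-1.5529,0.0000)
J_ω[:, 1] = z_1
entry J[5][1] = 1.0000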